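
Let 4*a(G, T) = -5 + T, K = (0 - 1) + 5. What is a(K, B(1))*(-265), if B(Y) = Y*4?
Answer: 265/4 ≈ 66.250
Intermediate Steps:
B(Y) = 4*Y
K = 4 (K = -1 + 5 = 4)
a(G, T) = -5/4 + T/4 (a(G, T) = (-5 + T)/4 = -5/4 + T/4)
a(K, B(1))*(-265) = (-5/4 + (4*1)/4)*(-265) = (-5/4 + (¼)*4)*(-265) = (-5/4 + 1)*(-265) = -¼*(-265) = 265/4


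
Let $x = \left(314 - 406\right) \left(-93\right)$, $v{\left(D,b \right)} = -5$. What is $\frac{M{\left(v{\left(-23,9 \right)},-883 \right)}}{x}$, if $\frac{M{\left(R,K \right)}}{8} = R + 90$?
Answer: $\frac{170}{2139} \approx 0.079476$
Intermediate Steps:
$M{\left(R,K \right)} = 720 + 8 R$ ($M{\left(R,K \right)} = 8 \left(R + 90\right) = 8 \left(90 + R\right) = 720 + 8 R$)
$x = 8556$ ($x = \left(-92\right) \left(-93\right) = 8556$)
$\frac{M{\left(v{\left(-23,9 \right)},-883 \right)}}{x} = \frac{720 + 8 \left(-5\right)}{8556} = \left(720 - 40\right) \frac{1}{8556} = 680 \cdot \frac{1}{8556} = \frac{170}{2139}$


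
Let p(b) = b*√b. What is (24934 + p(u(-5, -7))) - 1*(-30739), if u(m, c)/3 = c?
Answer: 55673 - 21*I*√21 ≈ 55673.0 - 96.234*I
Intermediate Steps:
u(m, c) = 3*c
p(b) = b^(3/2)
(24934 + p(u(-5, -7))) - 1*(-30739) = (24934 + (3*(-7))^(3/2)) - 1*(-30739) = (24934 + (-21)^(3/2)) + 30739 = (24934 - 21*I*√21) + 30739 = 55673 - 21*I*√21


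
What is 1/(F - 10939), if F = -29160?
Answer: -1/40099 ≈ -2.4938e-5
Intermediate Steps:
1/(F - 10939) = 1/(-29160 - 10939) = 1/(-40099) = -1/40099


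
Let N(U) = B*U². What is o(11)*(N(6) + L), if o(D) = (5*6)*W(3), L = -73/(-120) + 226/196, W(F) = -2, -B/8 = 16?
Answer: 27084683/98 ≈ 2.7637e+5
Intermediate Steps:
B = -128 (B = -8*16 = -128)
N(U) = -128*U²
L = 10357/5880 (L = -73*(-1/120) + 226*(1/196) = 73/120 + 113/98 = 10357/5880 ≈ 1.7614)
o(D) = -60 (o(D) = (5*6)*(-2) = 30*(-2) = -60)
o(11)*(N(6) + L) = -60*(-128*6² + 10357/5880) = -60*(-128*36 + 10357/5880) = -60*(-4608 + 10357/5880) = -60*(-27084683/5880) = 27084683/98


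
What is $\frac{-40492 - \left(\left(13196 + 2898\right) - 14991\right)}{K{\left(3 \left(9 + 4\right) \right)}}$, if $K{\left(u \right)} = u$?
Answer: $- \frac{13865}{13} \approx -1066.5$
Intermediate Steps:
$\frac{-40492 - \left(\left(13196 + 2898\right) - 14991\right)}{K{\left(3 \left(9 + 4\right) \right)}} = \frac{-40492 - \left(\left(13196 + 2898\right) - 14991\right)}{3 \left(9 + 4\right)} = \frac{-40492 - \left(16094 - 14991\right)}{3 \cdot 13} = \frac{-40492 - 1103}{39} = \left(-40492 - 1103\right) \frac{1}{39} = \left(-41595\right) \frac{1}{39} = - \frac{13865}{13}$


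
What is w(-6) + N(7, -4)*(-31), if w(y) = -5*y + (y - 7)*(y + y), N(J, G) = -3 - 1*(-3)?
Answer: 186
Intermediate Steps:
N(J, G) = 0 (N(J, G) = -3 + 3 = 0)
w(y) = -5*y + 2*y*(-7 + y) (w(y) = -5*y + (-7 + y)*(2*y) = -5*y + 2*y*(-7 + y))
w(-6) + N(7, -4)*(-31) = -6*(-19 + 2*(-6)) + 0*(-31) = -6*(-19 - 12) + 0 = -6*(-31) + 0 = 186 + 0 = 186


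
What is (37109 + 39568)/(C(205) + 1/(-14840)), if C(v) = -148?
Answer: -379295560/732107 ≈ -518.09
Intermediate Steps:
(37109 + 39568)/(C(205) + 1/(-14840)) = (37109 + 39568)/(-148 + 1/(-14840)) = 76677/(-148 - 1/14840) = 76677/(-2196321/14840) = 76677*(-14840/2196321) = -379295560/732107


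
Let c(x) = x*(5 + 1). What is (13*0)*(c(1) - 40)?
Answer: 0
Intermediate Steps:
c(x) = 6*x (c(x) = x*6 = 6*x)
(13*0)*(c(1) - 40) = (13*0)*(6*1 - 40) = 0*(6 - 40) = 0*(-34) = 0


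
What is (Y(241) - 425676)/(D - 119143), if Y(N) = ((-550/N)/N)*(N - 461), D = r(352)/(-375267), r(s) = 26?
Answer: 9277938725823852/2596826845338767 ≈ 3.5728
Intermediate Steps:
D = -26/375267 (D = 26/(-375267) = 26*(-1/375267) = -26/375267 ≈ -6.9284e-5)
Y(N) = -550*(-461 + N)/N² (Y(N) = (-550/N²)*(-461 + N) = -550*(-461 + N)/N²)
(Y(241) - 425676)/(D - 119143) = (550*(461 - 1*241)/241² - 425676)/(-26/375267 - 119143) = (550*(1/58081)*(461 - 241) - 425676)/(-44710436207/375267) = (550*(1/58081)*220 - 425676)*(-375267/44710436207) = (121000/58081 - 425676)*(-375267/44710436207) = -24723566756/58081*(-375267/44710436207) = 9277938725823852/2596826845338767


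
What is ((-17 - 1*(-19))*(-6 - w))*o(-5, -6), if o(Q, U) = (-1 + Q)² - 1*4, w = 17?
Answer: -1472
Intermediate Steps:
o(Q, U) = -4 + (-1 + Q)² (o(Q, U) = (-1 + Q)² - 4 = -4 + (-1 + Q)²)
((-17 - 1*(-19))*(-6 - w))*o(-5, -6) = ((-17 - 1*(-19))*(-6 - 1*17))*(-4 + (-1 - 5)²) = ((-17 + 19)*(-6 - 17))*(-4 + (-6)²) = (2*(-23))*(-4 + 36) = -46*32 = -1472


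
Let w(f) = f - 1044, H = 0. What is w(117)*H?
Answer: 0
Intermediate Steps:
w(f) = -1044 + f
w(117)*H = (-1044 + 117)*0 = -927*0 = 0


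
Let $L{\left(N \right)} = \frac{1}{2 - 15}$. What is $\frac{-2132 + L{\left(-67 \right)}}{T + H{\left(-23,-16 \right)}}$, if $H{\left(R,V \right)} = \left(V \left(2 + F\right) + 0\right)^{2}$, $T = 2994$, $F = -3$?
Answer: $- \frac{27717}{42250} \approx -0.65602$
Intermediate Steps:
$L{\left(N \right)} = - \frac{1}{13}$ ($L{\left(N \right)} = \frac{1}{2 - 15} = \frac{1}{-13} = - \frac{1}{13}$)
$H{\left(R,V \right)} = V^{2}$ ($H{\left(R,V \right)} = \left(V \left(2 - 3\right) + 0\right)^{2} = \left(V \left(-1\right) + 0\right)^{2} = \left(- V + 0\right)^{2} = \left(- V\right)^{2} = V^{2}$)
$\frac{-2132 + L{\left(-67 \right)}}{T + H{\left(-23,-16 \right)}} = \frac{-2132 - \frac{1}{13}}{2994 + \left(-16\right)^{2}} = - \frac{27717}{13 \left(2994 + 256\right)} = - \frac{27717}{13 \cdot 3250} = \left(- \frac{27717}{13}\right) \frac{1}{3250} = - \frac{27717}{42250}$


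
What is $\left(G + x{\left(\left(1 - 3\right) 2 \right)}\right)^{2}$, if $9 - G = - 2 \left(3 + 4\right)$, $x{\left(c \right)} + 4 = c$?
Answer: $225$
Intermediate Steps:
$x{\left(c \right)} = -4 + c$
$G = 23$ ($G = 9 - - 2 \left(3 + 4\right) = 9 - \left(-2\right) 7 = 9 - -14 = 9 + 14 = 23$)
$\left(G + x{\left(\left(1 - 3\right) 2 \right)}\right)^{2} = \left(23 - \left(4 - \left(1 - 3\right) 2\right)\right)^{2} = \left(23 - 8\right)^{2} = 15^{2} = 225$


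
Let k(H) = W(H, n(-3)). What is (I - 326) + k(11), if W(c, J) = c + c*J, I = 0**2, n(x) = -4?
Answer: -359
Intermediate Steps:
I = 0
W(c, J) = c + J*c
k(H) = -3*H (k(H) = H*(1 - 4) = H*(-3) = -3*H)
(I - 326) + k(11) = (0 - 326) - 3*11 = -326 - 33 = -359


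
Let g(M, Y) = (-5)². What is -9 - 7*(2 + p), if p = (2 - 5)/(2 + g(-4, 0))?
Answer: -200/9 ≈ -22.222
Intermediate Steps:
g(M, Y) = 25
p = -⅑ (p = (2 - 5)/(2 + 25) = -3/27 = -3*1/27 = -⅑ ≈ -0.11111)
-9 - 7*(2 + p) = -9 - 7*(2 - ⅑) = -9 - 7*17/9 = -9 - 119/9 = -200/9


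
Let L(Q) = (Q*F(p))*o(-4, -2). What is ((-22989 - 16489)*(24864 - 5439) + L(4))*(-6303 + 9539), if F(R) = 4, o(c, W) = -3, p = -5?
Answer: -2481559600728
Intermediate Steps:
L(Q) = -12*Q (L(Q) = (Q*4)*(-3) = (4*Q)*(-3) = -12*Q)
((-22989 - 16489)*(24864 - 5439) + L(4))*(-6303 + 9539) = ((-22989 - 16489)*(24864 - 5439) - 12*4)*(-6303 + 9539) = (-39478*19425 - 48)*3236 = (-766860150 - 48)*3236 = -766860198*3236 = -2481559600728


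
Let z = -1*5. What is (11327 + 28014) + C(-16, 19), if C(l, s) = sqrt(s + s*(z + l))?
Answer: 39341 + 2*I*sqrt(95) ≈ 39341.0 + 19.494*I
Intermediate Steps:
z = -5
C(l, s) = sqrt(s + s*(-5 + l))
(11327 + 28014) + C(-16, 19) = (11327 + 28014) + sqrt(19*(-4 - 16)) = 39341 + sqrt(19*(-20)) = 39341 + sqrt(-380) = 39341 + 2*I*sqrt(95)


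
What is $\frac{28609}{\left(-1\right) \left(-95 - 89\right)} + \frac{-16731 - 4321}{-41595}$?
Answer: $\frac{1193864923}{7653480} \approx 155.99$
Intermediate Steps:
$\frac{28609}{\left(-1\right) \left(-95 - 89\right)} + \frac{-16731 - 4321}{-41595} = \frac{28609}{\left(-1\right) \left(-184\right)} + \left(-16731 - 4321\right) \left(- \frac{1}{41595}\right) = \frac{28609}{184} - - \frac{21052}{41595} = 28609 \cdot \frac{1}{184} + \frac{21052}{41595} = \frac{28609}{184} + \frac{21052}{41595} = \frac{1193864923}{7653480}$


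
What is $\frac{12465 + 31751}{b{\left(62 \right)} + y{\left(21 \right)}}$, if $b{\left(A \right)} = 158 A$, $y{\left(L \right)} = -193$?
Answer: $\frac{44216}{9603} \approx 4.6044$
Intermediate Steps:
$\frac{12465 + 31751}{b{\left(62 \right)} + y{\left(21 \right)}} = \frac{12465 + 31751}{158 \cdot 62 - 193} = \frac{44216}{9796 - 193} = \frac{44216}{9603}$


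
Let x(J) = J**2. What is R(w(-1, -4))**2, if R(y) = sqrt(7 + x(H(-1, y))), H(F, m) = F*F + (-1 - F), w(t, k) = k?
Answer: 8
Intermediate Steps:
H(F, m) = -1 + F**2 - F (H(F, m) = F**2 + (-1 - F) = -1 + F**2 - F)
R(y) = 2*sqrt(2) (R(y) = sqrt(7 + (-1 + (-1)**2 - 1*(-1))**2) = sqrt(7 + (-1 + 1 + 1)**2) = sqrt(7 + 1**2) = sqrt(7 + 1) = sqrt(8) = 2*sqrt(2))
R(w(-1, -4))**2 = (2*sqrt(2))**2 = 8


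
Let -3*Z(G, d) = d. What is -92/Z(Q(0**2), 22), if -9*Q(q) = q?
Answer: 138/11 ≈ 12.545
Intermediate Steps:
Q(q) = -q/9
Z(G, d) = -d/3
-92/Z(Q(0**2), 22) = -92/((-1/3*22)) = -92/(-22/3) = -92*(-3/22) = 138/11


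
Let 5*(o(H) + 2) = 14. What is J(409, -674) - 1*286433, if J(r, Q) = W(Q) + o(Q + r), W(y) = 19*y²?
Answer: 41724059/5 ≈ 8.3448e+6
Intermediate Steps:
o(H) = ⅘ (o(H) = -2 + (⅕)*14 = -2 + 14/5 = ⅘)
J(r, Q) = ⅘ + 19*Q² (J(r, Q) = 19*Q² + ⅘ = ⅘ + 19*Q²)
J(409, -674) - 1*286433 = (⅘ + 19*(-674)²) - 1*286433 = (⅘ + 19*454276) - 286433 = (⅘ + 8631244) - 286433 = 43156224/5 - 286433 = 41724059/5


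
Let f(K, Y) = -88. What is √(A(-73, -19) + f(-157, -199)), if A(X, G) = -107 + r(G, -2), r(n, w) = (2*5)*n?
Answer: I*√385 ≈ 19.621*I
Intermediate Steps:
r(n, w) = 10*n
A(X, G) = -107 + 10*G
√(A(-73, -19) + f(-157, -199)) = √((-107 + 10*(-19)) - 88) = √((-107 - 190) - 88) = √(-297 - 88) = √(-385) = I*√385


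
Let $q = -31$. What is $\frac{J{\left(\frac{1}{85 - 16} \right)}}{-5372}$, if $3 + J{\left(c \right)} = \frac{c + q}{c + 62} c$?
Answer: $\frac{887891}{1586088372} \approx 0.0005598$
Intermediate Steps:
$J{\left(c \right)} = -3 + \frac{c \left(-31 + c\right)}{62 + c}$ ($J{\left(c \right)} = -3 + \frac{c - 31}{c + 62} c = -3 + \frac{-31 + c}{62 + c} c = -3 + \frac{c \left(-31 + c\right)}{62 + c}$)
$\frac{J{\left(\frac{1}{85 - 16} \right)}}{-5372} = \frac{\frac{1}{62 + \frac{1}{85 - 16}} \left(-186 + \left(\frac{1}{85 - 16}\right)^{2} - \frac{34}{85 - 16}\right)}{-5372} = \frac{-186 + \left(\frac{1}{69}\right)^{2} - \frac{34}{69}}{62 + \frac{1}{69}} \left(- \frac{1}{5372}\right) = \frac{-186 + \frac{1}{4761} - \frac{34}{69}}{\frac{4279}{69}} \left(- \frac{1}{5372}\right) = \frac{69}{4279} \left(- \frac{887891}{4761}\right) \left(- \frac{1}{5372}\right) = \left(- \frac{887891}{295251}\right) \left(- \frac{1}{5372}\right) = \frac{887891}{1586088372}$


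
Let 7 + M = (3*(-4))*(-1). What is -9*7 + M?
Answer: -58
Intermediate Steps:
M = 5 (M = -7 + (3*(-4))*(-1) = -7 - 12*(-1) = -7 + 12 = 5)
-9*7 + M = -9*7 + 5 = -63 + 5 = -58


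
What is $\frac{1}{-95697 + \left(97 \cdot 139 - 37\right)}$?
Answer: $- \frac{1}{82251} \approx -1.2158 \cdot 10^{-5}$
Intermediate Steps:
$\frac{1}{-95697 + \left(97 \cdot 139 - 37\right)} = \frac{1}{-95697 + \left(13483 - 37\right)} = \frac{1}{-95697 + 13446} = \frac{1}{-82251} = - \frac{1}{82251}$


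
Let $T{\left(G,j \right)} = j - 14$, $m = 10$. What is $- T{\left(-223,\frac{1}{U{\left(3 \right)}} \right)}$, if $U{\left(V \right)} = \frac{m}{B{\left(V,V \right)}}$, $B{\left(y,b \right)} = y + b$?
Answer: $\frac{67}{5} \approx 13.4$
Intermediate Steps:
$B{\left(y,b \right)} = b + y$
$U{\left(V \right)} = \frac{5}{V}$ ($U{\left(V \right)} = \frac{10}{V + V} = \frac{10}{2 V} = 10 \frac{1}{2 V} = \frac{5}{V}$)
$T{\left(G,j \right)} = -14 + j$ ($T{\left(G,j \right)} = j - 14 = -14 + j$)
$- T{\left(-223,\frac{1}{U{\left(3 \right)}} \right)} = - (-14 + \frac{1}{5 \cdot \frac{1}{3}}) = - (-14 + \frac{1}{\frac{5}{3}}) = - (-14 + \frac{3}{5}) = \left(-1\right) \left(- \frac{67}{5}\right) = \frac{67}{5}$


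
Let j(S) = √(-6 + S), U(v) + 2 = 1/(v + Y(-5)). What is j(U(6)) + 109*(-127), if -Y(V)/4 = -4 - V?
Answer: -13843 + I*√30/2 ≈ -13843.0 + 2.7386*I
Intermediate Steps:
Y(V) = 16 + 4*V (Y(V) = -4*(-4 - V) = 16 + 4*V)
U(v) = -2 + 1/(-4 + v) (U(v) = -2 + 1/(v + (16 + 4*(-5))) = -2 + 1/(v + (16 - 20)) = -2 + 1/(v - 4) = -2 + 1/(-4 + v))
j(U(6)) + 109*(-127) = √(-6 + (9 - 2*6)/(-4 + 6)) + 109*(-127) = √(-6 + (9 - 12)/2) - 13843 = √(-6 + (½)*(-3)) - 13843 = √(-6 - 3/2) - 13843 = √(-15/2) - 13843 = I*√30/2 - 13843 = -13843 + I*√30/2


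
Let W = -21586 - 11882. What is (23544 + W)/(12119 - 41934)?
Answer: 9924/29815 ≈ 0.33285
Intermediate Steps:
W = -33468
(23544 + W)/(12119 - 41934) = (23544 - 33468)/(12119 - 41934) = -9924/(-29815) = -9924*(-1/29815) = 9924/29815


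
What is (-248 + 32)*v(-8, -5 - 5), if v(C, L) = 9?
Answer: -1944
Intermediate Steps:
(-248 + 32)*v(-8, -5 - 5) = (-248 + 32)*9 = -216*9 = -1944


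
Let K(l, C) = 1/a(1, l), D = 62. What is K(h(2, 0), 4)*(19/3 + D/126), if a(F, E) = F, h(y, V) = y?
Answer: 430/63 ≈ 6.8254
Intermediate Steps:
K(l, C) = 1 (K(l, C) = 1/1 = 1)
K(h(2, 0), 4)*(19/3 + D/126) = 1*(19/3 + 62/126) = 1*(19*(1/3) + 62*(1/126)) = 1*(19/3 + 31/63) = 1*(430/63) = 430/63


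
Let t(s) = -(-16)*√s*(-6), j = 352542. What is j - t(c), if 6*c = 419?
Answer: 352542 + 16*√2514 ≈ 3.5334e+5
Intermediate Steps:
c = 419/6 (c = (⅙)*419 = 419/6 ≈ 69.833)
t(s) = -96*√s (t(s) = (16*√s)*(-6) = -96*√s)
j - t(c) = 352542 - (-96)*√(419/6) = 352542 - (-96)*√2514/6 = 352542 - (-16)*√2514 = 352542 + 16*√2514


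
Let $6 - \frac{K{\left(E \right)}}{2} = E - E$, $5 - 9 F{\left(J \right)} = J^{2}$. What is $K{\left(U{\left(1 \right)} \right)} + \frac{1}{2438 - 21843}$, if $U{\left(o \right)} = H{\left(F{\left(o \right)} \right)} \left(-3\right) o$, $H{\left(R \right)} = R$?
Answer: $\frac{232859}{19405} \approx 12.0$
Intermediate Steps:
$F{\left(J \right)} = \frac{5}{9} - \frac{J^{2}}{9}$
$U{\left(o \right)} = o \left(- \frac{5}{3} + \frac{o^{2}}{3}\right)$ ($U{\left(o \right)} = \left(\frac{5}{9} - \frac{o^{2}}{9}\right) \left(-3\right) o = \left(- \frac{5}{3} + \frac{o^{2}}{3}\right) o = o \left(- \frac{5}{3} + \frac{o^{2}}{3}\right)$)
$K{\left(E \right)} = 12$ ($K{\left(E \right)} = 12 - 2 \left(E - E\right) = 12 - 0 = 12 + 0 = 12$)
$K{\left(U{\left(1 \right)} \right)} + \frac{1}{2438 - 21843} = 12 + \frac{1}{2438 - 21843} = 12 + \frac{1}{-19405} = 12 - \frac{1}{19405} = \frac{232859}{19405}$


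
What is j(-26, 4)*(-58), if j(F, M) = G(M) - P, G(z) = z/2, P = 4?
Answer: 116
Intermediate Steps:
G(z) = z/2 (G(z) = z*(½) = z/2)
j(F, M) = -4 + M/2 (j(F, M) = M/2 - 1*4 = M/2 - 4 = -4 + M/2)
j(-26, 4)*(-58) = (-4 + (½)*4)*(-58) = (-4 + 2)*(-58) = -2*(-58) = 116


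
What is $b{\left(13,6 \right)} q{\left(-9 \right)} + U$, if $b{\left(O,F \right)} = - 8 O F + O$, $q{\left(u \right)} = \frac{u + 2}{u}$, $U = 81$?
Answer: $- \frac{3548}{9} \approx -394.22$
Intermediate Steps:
$q{\left(u \right)} = \frac{2 + u}{u}$
$b{\left(O,F \right)} = O - 8 F O$ ($b{\left(O,F \right)} = - 8 F O + O = O - 8 F O$)
$b{\left(13,6 \right)} q{\left(-9 \right)} + U = 13 \left(1 - 48\right) \frac{2 - 9}{-9} + 81 = 13 \left(1 - 48\right) \left(\left(- \frac{1}{9}\right) \left(-7\right)\right) + 81 = 13 \left(-47\right) \frac{7}{9} + 81 = \left(-611\right) \frac{7}{9} + 81 = - \frac{4277}{9} + 81 = - \frac{3548}{9}$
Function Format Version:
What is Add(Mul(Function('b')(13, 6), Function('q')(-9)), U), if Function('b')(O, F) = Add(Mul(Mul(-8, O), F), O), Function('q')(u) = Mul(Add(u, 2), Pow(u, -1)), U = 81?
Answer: Rational(-3548, 9) ≈ -394.22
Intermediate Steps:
Function('q')(u) = Mul(Pow(u, -1), Add(2, u)) (Function('q')(u) = Mul(Add(2, u), Pow(u, -1)) = Mul(Pow(u, -1), Add(2, u)))
Function('b')(O, F) = Add(O, Mul(-8, F, O)) (Function('b')(O, F) = Add(Mul(-8, F, O), O) = Add(O, Mul(-8, F, O)))
Add(Mul(Function('b')(13, 6), Function('q')(-9)), U) = Add(Mul(Mul(13, Add(1, Mul(-8, 6))), Mul(Pow(-9, -1), Add(2, -9))), 81) = Add(Mul(Mul(13, Add(1, -48)), Mul(Rational(-1, 9), -7)), 81) = Add(Mul(Mul(13, -47), Rational(7, 9)), 81) = Add(Mul(-611, Rational(7, 9)), 81) = Add(Rational(-4277, 9), 81) = Rational(-3548, 9)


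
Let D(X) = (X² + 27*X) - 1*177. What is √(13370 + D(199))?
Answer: 3*√6463 ≈ 241.18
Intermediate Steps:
D(X) = -177 + X² + 27*X (D(X) = (X² + 27*X) - 177 = -177 + X² + 27*X)
√(13370 + D(199)) = √(13370 + (-177 + 199² + 27*199)) = √(13370 + (-177 + 39601 + 5373)) = √(13370 + 44797) = √58167 = 3*√6463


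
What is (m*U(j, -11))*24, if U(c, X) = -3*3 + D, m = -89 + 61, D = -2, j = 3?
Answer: 7392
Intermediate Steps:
m = -28
U(c, X) = -11 (U(c, X) = -3*3 - 2 = -9 - 2 = -11)
(m*U(j, -11))*24 = -28*(-11)*24 = 308*24 = 7392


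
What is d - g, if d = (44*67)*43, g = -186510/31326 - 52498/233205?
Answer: 154350718064503/1217563305 ≈ 1.2677e+5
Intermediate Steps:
g = -7523269483/1217563305 (g = -186510*1/31326 - 52498*1/233205 = -31085/5221 - 52498/233205 = -7523269483/1217563305 ≈ -6.1790)
d = 126764 (d = 2948*43 = 126764)
d - g = 126764 - 1*(-7523269483/1217563305) = 126764 + 7523269483/1217563305 = 154350718064503/1217563305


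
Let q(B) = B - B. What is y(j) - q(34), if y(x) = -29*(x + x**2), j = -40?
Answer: -45240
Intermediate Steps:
q(B) = 0
y(x) = -29*x - 29*x**2
y(j) - q(34) = -29*(-40)*(1 - 40) - 1*0 = -29*(-40)*(-39) + 0 = -45240 + 0 = -45240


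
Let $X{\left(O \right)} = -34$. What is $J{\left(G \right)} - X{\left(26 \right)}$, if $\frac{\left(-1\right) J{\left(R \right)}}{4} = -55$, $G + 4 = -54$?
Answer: $254$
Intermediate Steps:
$G = -58$ ($G = -4 - 54 = -58$)
$J{\left(R \right)} = 220$ ($J{\left(R \right)} = \left(-4\right) \left(-55\right) = 220$)
$J{\left(G \right)} - X{\left(26 \right)} = 220 - -34 = 220 + 34 = 254$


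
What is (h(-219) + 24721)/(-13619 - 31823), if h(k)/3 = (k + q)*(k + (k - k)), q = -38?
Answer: -96785/22721 ≈ -4.2597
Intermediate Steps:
h(k) = 3*k*(-38 + k) (h(k) = 3*((k - 38)*(k + (k - k))) = 3*((-38 + k)*(k + 0)) = 3*((-38 + k)*k) = 3*(k*(-38 + k)) = 3*k*(-38 + k))
(h(-219) + 24721)/(-13619 - 31823) = (3*(-219)*(-38 - 219) + 24721)/(-13619 - 31823) = (3*(-219)*(-257) + 24721)/(-45442) = (168849 + 24721)*(-1/45442) = 193570*(-1/45442) = -96785/22721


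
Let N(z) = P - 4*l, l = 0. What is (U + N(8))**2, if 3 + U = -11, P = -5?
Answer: 361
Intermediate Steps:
U = -14 (U = -3 - 11 = -14)
N(z) = -5 (N(z) = -5 - 4*0 = -5 + 0 = -5)
(U + N(8))**2 = (-14 - 5)**2 = (-19)**2 = 361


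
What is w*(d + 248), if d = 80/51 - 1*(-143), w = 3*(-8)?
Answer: -160168/17 ≈ -9421.6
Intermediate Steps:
w = -24
d = 7373/51 (d = 80*(1/51) + 143 = 80/51 + 143 = 7373/51 ≈ 144.57)
w*(d + 248) = -24*(7373/51 + 248) = -24*20021/51 = -160168/17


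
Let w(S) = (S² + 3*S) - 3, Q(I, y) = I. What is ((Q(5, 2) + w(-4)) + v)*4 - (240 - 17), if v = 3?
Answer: -187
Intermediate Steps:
w(S) = -3 + S² + 3*S
((Q(5, 2) + w(-4)) + v)*4 - (240 - 17) = ((5 + (-3 + (-4)² + 3*(-4))) + 3)*4 - (240 - 17) = ((5 + (-3 + 16 - 12)) + 3)*4 - 1*223 = ((5 + 1) + 3)*4 - 223 = (6 + 3)*4 - 223 = 9*4 - 223 = 36 - 223 = -187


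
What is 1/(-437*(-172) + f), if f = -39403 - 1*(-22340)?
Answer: 1/58101 ≈ 1.7211e-5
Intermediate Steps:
f = -17063 (f = -39403 + 22340 = -17063)
1/(-437*(-172) + f) = 1/(-437*(-172) - 17063) = 1/(75164 - 17063) = 1/58101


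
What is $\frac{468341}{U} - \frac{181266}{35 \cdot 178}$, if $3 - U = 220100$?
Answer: $- \frac{240527344}{7703395} \approx -31.224$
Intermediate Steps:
$U = -220097$ ($U = 3 - 220100 = -220097$)
$\frac{468341}{U} - \frac{181266}{35 \cdot 178} = \frac{468341}{-220097} - \frac{181266}{35 \cdot 178} = 468341 \left(- \frac{1}{220097}\right) - \frac{181266}{6230} = - \frac{468341}{220097} - \frac{90633}{3115} = - \frac{240527344}{7703395}$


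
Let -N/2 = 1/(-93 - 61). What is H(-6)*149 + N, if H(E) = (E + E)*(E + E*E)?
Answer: -4130279/77 ≈ -53640.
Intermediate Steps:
N = 1/77 (N = -2/(-93 - 61) = -2/(-154) = -2*(-1/154) = 1/77 ≈ 0.012987)
H(E) = 2*E*(E + E²) (H(E) = (2*E)*(E + E²) = 2*E*(E + E²))
H(-6)*149 + N = (2*(-6)²*(1 - 6))*149 + 1/77 = (2*36*(-5))*149 + 1/77 = -360*149 + 1/77 = -53640 + 1/77 = -4130279/77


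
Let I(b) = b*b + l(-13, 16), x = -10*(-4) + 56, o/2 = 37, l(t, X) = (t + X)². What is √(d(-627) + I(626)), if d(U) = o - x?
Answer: √391863 ≈ 625.99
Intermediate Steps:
l(t, X) = (X + t)²
o = 74 (o = 2*37 = 74)
x = 96 (x = 40 + 56 = 96)
d(U) = -22 (d(U) = 74 - 1*96 = 74 - 96 = -22)
I(b) = 9 + b² (I(b) = b*b + (16 - 13)² = b² + 3² = b² + 9 = 9 + b²)
√(d(-627) + I(626)) = √(-22 + (9 + 626²)) = √(-22 + (9 + 391876)) = √(-22 + 391885) = √391863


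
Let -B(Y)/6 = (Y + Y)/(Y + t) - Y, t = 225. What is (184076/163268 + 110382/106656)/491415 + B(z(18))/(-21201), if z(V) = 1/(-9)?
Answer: 363739490380787/10227248123385751920 ≈ 3.5566e-5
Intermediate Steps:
z(V) = -⅑
B(Y) = 6*Y - 12*Y/(225 + Y) (B(Y) = -6*((Y + Y)/(Y + 225) - Y) = -6*((2*Y)/(225 + Y) - Y) = -6*(2*Y/(225 + Y) - Y) = -6*(-Y + 2*Y/(225 + Y)) = 6*Y - 12*Y/(225 + Y))
(184076/163268 + 110382/106656)/491415 + B(z(18))/(-21201) = (184076/163268 + 110382/106656)/491415 + (6*(-⅑)*(223 - ⅑)/(225 - ⅑))/(-21201) = (184076*(1/163268) + 110382*(1/106656))*(1/491415) + (6*(-⅑)*(2006/9)/(2024/9))*(-1/21201) = (2707/2401 + 18397/17776)*(1/491415) + (6*(-⅑)*(9/2024)*(2006/9))*(-1/21201) = (92290829/42680176)*(1/491415) - 1003/1518*(-1/21201) = 92290829/20973678689040 + 1003/32183118 = 363739490380787/10227248123385751920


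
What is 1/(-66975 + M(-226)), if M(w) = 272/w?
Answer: -113/7568311 ≈ -1.4931e-5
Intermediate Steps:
1/(-66975 + M(-226)) = 1/(-66975 + 272/(-226)) = 1/(-66975 + 272*(-1/226)) = 1/(-66975 - 136/113) = 1/(-7568311/113) = -113/7568311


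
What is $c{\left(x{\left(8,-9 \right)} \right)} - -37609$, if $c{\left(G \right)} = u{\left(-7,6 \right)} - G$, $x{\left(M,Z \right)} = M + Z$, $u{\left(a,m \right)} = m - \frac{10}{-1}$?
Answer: $37626$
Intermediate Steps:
$u{\left(a,m \right)} = 10 + m$ ($u{\left(a,m \right)} = m - -10 = m + 10 = 10 + m$)
$c{\left(G \right)} = 16 - G$ ($c{\left(G \right)} = \left(10 + 6\right) - G = 16 - G$)
$c{\left(x{\left(8,-9 \right)} \right)} - -37609 = \left(16 - \left(8 - 9\right)\right) - -37609 = \left(16 - -1\right) + 37609 = \left(16 + 1\right) + 37609 = 17 + 37609 = 37626$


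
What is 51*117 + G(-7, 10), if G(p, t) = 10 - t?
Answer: 5967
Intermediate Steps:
51*117 + G(-7, 10) = 51*117 + (10 - 1*10) = 5967 + (10 - 10) = 5967 + 0 = 5967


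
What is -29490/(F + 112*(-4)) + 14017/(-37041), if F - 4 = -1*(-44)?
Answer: 108673229/1481640 ≈ 73.347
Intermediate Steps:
F = 48 (F = 4 - 1*(-44) = 4 + 44 = 48)
-29490/(F + 112*(-4)) + 14017/(-37041) = -29490/(48 + 112*(-4)) + 14017/(-37041) = -29490/(48 - 448) + 14017*(-1/37041) = -29490/(-400) - 14017/37041 = -29490*(-1/400) - 14017/37041 = 2949/40 - 14017/37041 = 108673229/1481640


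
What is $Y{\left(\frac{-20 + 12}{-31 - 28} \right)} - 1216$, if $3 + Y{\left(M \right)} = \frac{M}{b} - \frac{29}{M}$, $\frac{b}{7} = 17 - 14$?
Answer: $- \frac{14202593}{9912} \approx -1432.9$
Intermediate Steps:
$b = 21$ ($b = 7 \left(17 - 14\right) = 7 \cdot 3 = 21$)
$Y{\left(M \right)} = -3 - \frac{29}{M} + \frac{M}{21}$ ($Y{\left(M \right)} = -3 + \left(\frac{M}{21} - \frac{29}{M}\right) = -3 + \left(- \frac{29}{M} + \frac{M}{21}\right) = -3 - \frac{29}{M} + \frac{M}{21}$)
$Y{\left(\frac{-20 + 12}{-31 - 28} \right)} - 1216 = \left(-3 - \frac{29}{\left(-20 + 12\right) \frac{1}{-31 - 28}} + \frac{\left(-20 + 12\right) \frac{1}{-31 - 28}}{21}\right) - 1216 = \left(-3 - \frac{29}{\left(-8\right) \frac{1}{-59}} + \frac{\left(-8\right) \frac{1}{-59}}{21}\right) - 1216 = \left(-3 - \frac{29}{\left(-8\right) \left(- \frac{1}{59}\right)} + \frac{\left(-8\right) \left(- \frac{1}{59}\right)}{21}\right) - 1216 = \left(-3 - \frac{29}{\frac{8}{59}} + \frac{1}{21} \cdot \frac{8}{59}\right) - 1216 = \left(-3 - \frac{1711}{8} + \frac{8}{1239}\right) - 1216 = - \frac{2149601}{9912} - 1216 = - \frac{14202593}{9912}$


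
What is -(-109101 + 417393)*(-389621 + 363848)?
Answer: 7945609716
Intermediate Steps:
-(-109101 + 417393)*(-389621 + 363848) = -308292*(-25773) = -1*(-7945609716) = 7945609716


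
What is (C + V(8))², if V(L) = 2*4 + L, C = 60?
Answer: 5776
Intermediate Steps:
V(L) = 8 + L
(C + V(8))² = (60 + (8 + 8))² = (60 + 16)² = 76² = 5776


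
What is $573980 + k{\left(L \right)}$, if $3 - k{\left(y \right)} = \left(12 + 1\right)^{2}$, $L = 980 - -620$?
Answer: $573814$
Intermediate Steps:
$L = 1600$ ($L = 980 + 620 = 1600$)
$k{\left(y \right)} = -166$ ($k{\left(y \right)} = 3 - \left(12 + 1\right)^{2} = 3 - 13^{2} = 3 - 169 = -166$)
$573980 + k{\left(L \right)} = 573980 - 166 = 573814$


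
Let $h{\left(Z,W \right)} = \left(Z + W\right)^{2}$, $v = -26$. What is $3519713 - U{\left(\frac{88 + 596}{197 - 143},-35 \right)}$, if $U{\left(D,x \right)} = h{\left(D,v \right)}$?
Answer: $\frac{31675817}{9} \approx 3.5195 \cdot 10^{6}$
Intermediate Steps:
$h{\left(Z,W \right)} = \left(W + Z\right)^{2}$
$U{\left(D,x \right)} = \left(-26 + D\right)^{2}$
$3519713 - U{\left(\frac{88 + 596}{197 - 143},-35 \right)} = 3519713 - \left(-26 + \frac{88 + 596}{197 - 143}\right)^{2} = 3519713 - \left(-26 + \frac{684}{54}\right)^{2} = 3519713 - \left(-26 + 684 \cdot \frac{1}{54}\right)^{2} = 3519713 - \left(-26 + \frac{38}{3}\right)^{2} = 3519713 - \left(- \frac{40}{3}\right)^{2} = 3519713 - \frac{1600}{9} = \frac{31675817}{9}$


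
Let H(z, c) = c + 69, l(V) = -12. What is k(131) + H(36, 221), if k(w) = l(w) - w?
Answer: 147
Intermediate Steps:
H(z, c) = 69 + c
k(w) = -12 - w
k(131) + H(36, 221) = (-12 - 1*131) + (69 + 221) = (-12 - 131) + 290 = -143 + 290 = 147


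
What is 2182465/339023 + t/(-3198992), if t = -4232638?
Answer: 4208324853977/542265932408 ≈ 7.7606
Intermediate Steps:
2182465/339023 + t/(-3198992) = 2182465/339023 - 4232638/(-3198992) = 2182465*(1/339023) - 4232638*(-1/3198992) = 2182465/339023 + 2116319/1599496 = 4208324853977/542265932408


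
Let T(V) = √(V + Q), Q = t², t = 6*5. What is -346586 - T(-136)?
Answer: -346586 - 2*√191 ≈ -3.4661e+5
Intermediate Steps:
t = 30
Q = 900 (Q = 30² = 900)
T(V) = √(900 + V) (T(V) = √(V + 900) = √(900 + V))
-346586 - T(-136) = -346586 - √(900 - 136) = -346586 - √764 = -346586 - 2*√191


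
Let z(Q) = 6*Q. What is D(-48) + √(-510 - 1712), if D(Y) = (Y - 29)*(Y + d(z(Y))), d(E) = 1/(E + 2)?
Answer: 96103/26 + I*√2222 ≈ 3696.3 + 47.138*I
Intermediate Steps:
d(E) = 1/(2 + E)
D(Y) = (-29 + Y)*(Y + 1/(2 + 6*Y)) (D(Y) = (Y - 29)*(Y + 1/(2 + 6*Y)) = (-29 + Y)*(Y + 1/(2 + 6*Y)))
D(-48) + √(-510 - 1712) = (-29 - 48 + 2*(-48)*(1 + 3*(-48))*(-29 - 48))/(2*(1 + 3*(-48))) + √(-510 - 1712) = (-29 - 48 + 2*(-48)*(1 - 144)*(-77))/(2*(1 - 144)) + √(-2222) = (½)*(-29 - 48 + 2*(-48)*(-143)*(-77))/(-143) + I*√2222 = (½)*(-1/143)*(-29 - 48 - 1057056) + I*√2222 = (½)*(-1/143)*(-1057133) + I*√2222 = 96103/26 + I*√2222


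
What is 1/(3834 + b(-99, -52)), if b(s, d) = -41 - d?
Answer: 1/3845 ≈ 0.00026008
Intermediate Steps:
1/(3834 + b(-99, -52)) = 1/(3834 + (-41 - 1*(-52))) = 1/(3834 + (-41 + 52)) = 1/(3834 + 11) = 1/3845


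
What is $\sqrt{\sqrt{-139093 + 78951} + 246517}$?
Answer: $\sqrt{246517 + i \sqrt{60142}} \approx 496.5 + 0.247 i$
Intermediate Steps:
$\sqrt{\sqrt{-139093 + 78951} + 246517} = \sqrt{\sqrt{-60142} + 246517} = \sqrt{i \sqrt{60142} + 246517} = \sqrt{246517 + i \sqrt{60142}}$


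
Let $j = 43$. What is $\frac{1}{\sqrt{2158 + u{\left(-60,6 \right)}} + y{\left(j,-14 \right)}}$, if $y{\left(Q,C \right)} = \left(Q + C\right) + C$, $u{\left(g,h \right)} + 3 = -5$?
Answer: $- \frac{3}{385} + \frac{\sqrt{86}}{385} \approx 0.016295$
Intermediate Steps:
$u{\left(g,h \right)} = -8$ ($u{\left(g,h \right)} = -3 - 5 = -8$)
$y{\left(Q,C \right)} = Q + 2 C$ ($y{\left(Q,C \right)} = \left(C + Q\right) + C = Q + 2 C$)
$\frac{1}{\sqrt{2158 + u{\left(-60,6 \right)}} + y{\left(j,-14 \right)}} = \frac{1}{\sqrt{2158 - 8} + \left(43 + 2 \left(-14\right)\right)} = \frac{1}{\sqrt{2150} + \left(43 - 28\right)} = \frac{1}{5 \sqrt{86} + 15} = \frac{1}{15 + 5 \sqrt{86}}$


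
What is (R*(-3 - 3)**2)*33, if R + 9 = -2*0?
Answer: -10692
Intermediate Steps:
R = -9 (R = -9 - 2*0 = -9 + 0 = -9)
(R*(-3 - 3)**2)*33 = -9*(-3 - 3)**2*33 = -9*(-6)**2*33 = -9*36*33 = -324*33 = -10692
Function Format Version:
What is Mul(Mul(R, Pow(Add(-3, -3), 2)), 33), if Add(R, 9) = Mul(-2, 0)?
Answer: -10692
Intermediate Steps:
R = -9 (R = Add(-9, Mul(-2, 0)) = Add(-9, 0) = -9)
Mul(Mul(R, Pow(Add(-3, -3), 2)), 33) = Mul(Mul(-9, Pow(Add(-3, -3), 2)), 33) = Mul(Mul(-9, Pow(-6, 2)), 33) = Mul(Mul(-9, 36), 33) = Mul(-324, 33) = -10692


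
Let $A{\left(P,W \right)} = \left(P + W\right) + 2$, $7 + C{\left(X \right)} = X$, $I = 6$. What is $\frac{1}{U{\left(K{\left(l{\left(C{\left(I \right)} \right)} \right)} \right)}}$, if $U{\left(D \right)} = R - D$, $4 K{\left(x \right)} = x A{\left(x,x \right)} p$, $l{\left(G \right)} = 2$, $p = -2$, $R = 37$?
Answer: $\frac{1}{43} \approx 0.023256$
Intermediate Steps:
$C{\left(X \right)} = -7 + X$
$A{\left(P,W \right)} = 2 + P + W$
$K{\left(x \right)} = - \frac{x \left(2 + 2 x\right)}{2}$ ($K{\left(x \right)} = \frac{x \left(2 + x + x\right) \left(-2\right)}{4} = \frac{x \left(2 + 2 x\right) \left(-2\right)}{4} = \frac{\left(-2\right) x \left(2 + 2 x\right)}{4} = - \frac{x \left(2 + 2 x\right)}{2}$)
$U{\left(D \right)} = 37 - D$
$\frac{1}{U{\left(K{\left(l{\left(C{\left(I \right)} \right)} \right)} \right)}} = \frac{1}{37 - \left(-1\right) 2 \left(1 + 2\right)} = \frac{1}{37 - \left(-1\right) 2 \cdot 3} = \frac{1}{37 - -6} = \frac{1}{37 + 6} = \frac{1}{43}$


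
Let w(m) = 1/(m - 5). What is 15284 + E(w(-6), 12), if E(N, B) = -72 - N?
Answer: 167333/11 ≈ 15212.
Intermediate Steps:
w(m) = 1/(-5 + m)
15284 + E(w(-6), 12) = 15284 + (-72 - 1/(-5 - 6)) = 15284 + (-72 - 1/(-11)) = 15284 + (-72 - 1*(-1/11)) = 15284 + (-72 + 1/11) = 15284 - 791/11 = 167333/11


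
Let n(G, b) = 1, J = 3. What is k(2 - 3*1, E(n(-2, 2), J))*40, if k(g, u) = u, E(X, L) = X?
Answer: 40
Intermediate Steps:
k(2 - 3*1, E(n(-2, 2), J))*40 = 1*40 = 40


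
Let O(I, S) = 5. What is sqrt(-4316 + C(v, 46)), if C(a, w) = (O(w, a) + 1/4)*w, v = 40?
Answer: I*sqrt(16298)/2 ≈ 63.832*I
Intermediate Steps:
C(a, w) = 21*w/4 (C(a, w) = (5 + 1/4)*w = 21*w/4)
sqrt(-4316 + C(v, 46)) = sqrt(-4316 + (21/4)*46) = sqrt(-4316 + 483/2) = sqrt(-8149/2) = I*sqrt(16298)/2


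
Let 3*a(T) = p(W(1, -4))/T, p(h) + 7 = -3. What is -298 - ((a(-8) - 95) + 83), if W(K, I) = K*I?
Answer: -3437/12 ≈ -286.42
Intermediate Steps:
W(K, I) = I*K
p(h) = -10 (p(h) = -7 - 3 = -10)
a(T) = -10/(3*T) (a(T) = (-10/T)/3 = -10/(3*T))
-298 - ((a(-8) - 95) + 83) = -298 - ((-10/3/(-8) - 95) + 83) = -298 - ((-10/3*(-⅛) - 95) + 83) = -298 - ((5/12 - 95) + 83) = -298 - (-1135/12 + 83) = -298 - 1*(-139/12) = -298 + 139/12 = -3437/12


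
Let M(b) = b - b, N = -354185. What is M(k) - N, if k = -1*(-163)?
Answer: 354185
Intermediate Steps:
k = 163
M(b) = 0
M(k) - N = 0 - 1*(-354185) = 0 + 354185 = 354185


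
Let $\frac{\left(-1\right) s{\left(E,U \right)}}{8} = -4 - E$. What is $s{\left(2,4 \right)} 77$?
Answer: $3696$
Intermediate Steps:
$s{\left(E,U \right)} = 32 + 8 E$ ($s{\left(E,U \right)} = - 8 \left(-4 - E\right) = 32 + 8 E$)
$s{\left(2,4 \right)} 77 = \left(32 + 8 \cdot 2\right) 77 = \left(32 + 16\right) 77 = 48 \cdot 77 = 3696$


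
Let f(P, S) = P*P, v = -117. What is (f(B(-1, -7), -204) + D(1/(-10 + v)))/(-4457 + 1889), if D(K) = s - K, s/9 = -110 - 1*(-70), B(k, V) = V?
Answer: 4937/40767 ≈ 0.12110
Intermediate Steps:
s = -360 (s = 9*(-110 - 1*(-70)) = 9*(-110 + 70) = 9*(-40) = -360)
f(P, S) = P²
D(K) = -360 - K
(f(B(-1, -7), -204) + D(1/(-10 + v)))/(-4457 + 1889) = ((-7)² + (-360 - 1/(-10 - 117)))/(-4457 + 1889) = (49 + (-360 - 1/(-127)))/(-2568) = (49 + (-360 - 1*(-1/127)))*(-1/2568) = (49 + (-360 + 1/127))*(-1/2568) = (49 - 45719/127)*(-1/2568) = -39496/127*(-1/2568) = 4937/40767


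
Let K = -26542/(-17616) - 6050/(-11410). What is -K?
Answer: -20471051/10049928 ≈ -2.0369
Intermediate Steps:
K = 20471051/10049928 (K = -26542*(-1/17616) - 6050*(-1/11410) = 13271/8808 + 605/1141 = 20471051/10049928 ≈ 2.0369)
-K = -1*20471051/10049928 = -20471051/10049928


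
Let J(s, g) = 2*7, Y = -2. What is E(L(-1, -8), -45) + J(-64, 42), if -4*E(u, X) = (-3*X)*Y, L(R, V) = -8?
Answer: 163/2 ≈ 81.500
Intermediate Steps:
J(s, g) = 14
E(u, X) = -3*X/2 (E(u, X) = -(-3*X)*(-2)/4 = -3*X/2)
E(L(-1, -8), -45) + J(-64, 42) = -3/2*(-45) + 14 = 135/2 + 14 = 163/2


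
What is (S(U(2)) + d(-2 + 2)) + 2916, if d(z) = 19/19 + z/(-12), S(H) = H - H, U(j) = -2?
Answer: 2917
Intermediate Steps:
S(H) = 0
d(z) = 1 - z/12 (d(z) = 19*(1/19) + z*(-1/12) = 1 - z/12)
(S(U(2)) + d(-2 + 2)) + 2916 = (0 + (1 - (-2 + 2)/12)) + 2916 = (0 + (1 - 1/12*0)) + 2916 = (0 + (1 + 0)) + 2916 = (0 + 1) + 2916 = 1 + 2916 = 2917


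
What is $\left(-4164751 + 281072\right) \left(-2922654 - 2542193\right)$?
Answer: $21223711532113$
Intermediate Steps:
$\left(-4164751 + 281072\right) \left(-2922654 - 2542193\right) = \left(-3883679\right) \left(-5464847\right) = 21223711532113$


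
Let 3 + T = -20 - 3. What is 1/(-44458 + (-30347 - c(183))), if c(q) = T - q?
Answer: -1/74596 ≈ -1.3406e-5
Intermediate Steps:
T = -26 (T = -3 + (-20 - 3) = -3 - 23 = -26)
c(q) = -26 - q
1/(-44458 + (-30347 - c(183))) = 1/(-44458 + (-30347 - (-26 - 1*183))) = 1/(-44458 + (-30347 - (-26 - 183))) = 1/(-44458 + (-30347 - 1*(-209))) = 1/(-44458 + (-30347 + 209)) = 1/(-44458 - 30138) = 1/(-74596) = -1/74596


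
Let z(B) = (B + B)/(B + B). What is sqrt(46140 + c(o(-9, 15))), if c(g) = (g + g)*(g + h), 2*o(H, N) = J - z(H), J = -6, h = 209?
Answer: sqrt(178806)/2 ≈ 211.43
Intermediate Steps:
z(B) = 1 (z(B) = (2*B)/((2*B)) = (2*B)*(1/(2*B)) = 1)
o(H, N) = -7/2 (o(H, N) = (-6 - 1*1)/2 = (-6 - 1)/2 = (1/2)*(-7) = -7/2)
c(g) = 2*g*(209 + g) (c(g) = (g + g)*(g + 209) = (2*g)*(209 + g) = 2*g*(209 + g))
sqrt(46140 + c(o(-9, 15))) = sqrt(46140 + 2*(-7/2)*(209 - 7/2)) = sqrt(46140 + 2*(-7/2)*(411/2)) = sqrt(46140 - 2877/2) = sqrt(89403/2) = sqrt(178806)/2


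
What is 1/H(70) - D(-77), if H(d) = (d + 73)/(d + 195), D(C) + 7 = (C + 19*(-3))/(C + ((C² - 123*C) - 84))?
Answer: 19311736/2179177 ≈ 8.8619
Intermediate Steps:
D(C) = -7 + (-57 + C)/(-84 + C² - 122*C) (D(C) = -7 + (C + 19*(-3))/(C + ((C² - 123*C) - 84)) = -7 + (C - 57)/(C + (-84 + C² - 123*C)) = -7 + (-57 + C)/(-84 + C² - 122*C))
H(d) = (73 + d)/(195 + d)
1/H(70) - D(-77) = 1/((73 + 70)/(195 + 70)) - (-531 - 855*(-77) + 7*(-77)²)/(84 - 1*(-77)² + 122*(-77)) = 1/(143/265) - (-531 + 65835 + 7*5929)/(84 - 1*5929 - 9394) = 1/((1/265)*143) - (-531 + 65835 + 41503)/(84 - 5929 - 9394) = 1/(143/265) - 106807/(-15239) = 265/143 - (-1)*106807/15239 = 265/143 - 1*(-106807/15239) = 265/143 + 106807/15239 = 19311736/2179177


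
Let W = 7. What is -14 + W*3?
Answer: 7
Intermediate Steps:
-14 + W*3 = -14 + 7*3 = -14 + 21 = 7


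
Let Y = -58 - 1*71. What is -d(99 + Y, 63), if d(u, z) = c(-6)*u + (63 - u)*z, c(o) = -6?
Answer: -6039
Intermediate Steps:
Y = -129 (Y = -58 - 71 = -129)
d(u, z) = -6*u + z*(63 - u) (d(u, z) = -6*u + (63 - u)*z = -6*u + z*(63 - u))
-d(99 + Y, 63) = -(-6*(99 - 129) + 63*63 - 1*(99 - 129)*63) = -(-6*(-30) + 3969 - 1*(-30)*63) = -(180 + 3969 + 1890) = -1*6039 = -6039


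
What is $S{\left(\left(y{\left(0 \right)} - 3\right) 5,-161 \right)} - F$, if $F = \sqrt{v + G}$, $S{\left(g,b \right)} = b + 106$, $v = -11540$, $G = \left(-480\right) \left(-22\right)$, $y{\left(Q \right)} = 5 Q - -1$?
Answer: $-55 - 14 i \sqrt{5} \approx -55.0 - 31.305 i$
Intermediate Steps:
$y{\left(Q \right)} = 1 + 5 Q$ ($y{\left(Q \right)} = 5 Q + 1 = 1 + 5 Q$)
$G = 10560$
$S{\left(g,b \right)} = 106 + b$
$F = 14 i \sqrt{5}$ ($F = \sqrt{-11540 + 10560} = \sqrt{-980} = 14 i \sqrt{5} \approx 31.305 i$)
$S{\left(\left(y{\left(0 \right)} - 3\right) 5,-161 \right)} - F = \left(106 - 161\right) - 14 i \sqrt{5} = -55 - 14 i \sqrt{5}$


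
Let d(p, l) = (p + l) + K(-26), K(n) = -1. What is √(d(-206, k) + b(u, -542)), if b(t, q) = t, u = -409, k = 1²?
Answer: I*√615 ≈ 24.799*I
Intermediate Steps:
k = 1
d(p, l) = -1 + l + p (d(p, l) = (p + l) - 1 = (l + p) - 1 = -1 + l + p)
√(d(-206, k) + b(u, -542)) = √((-1 + 1 - 206) - 409) = √(-206 - 409) = √(-615) = I*√615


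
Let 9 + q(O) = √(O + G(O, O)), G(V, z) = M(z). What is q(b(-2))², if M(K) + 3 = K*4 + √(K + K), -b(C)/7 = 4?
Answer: (9 - √(-143 + 2*I*√14))² ≈ -67.63 - 207.84*I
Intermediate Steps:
b(C) = -28 (b(C) = -7*4 = -28)
M(K) = -3 + 4*K + √2*√K (M(K) = -3 + (K*4 + √(K + K)) = -3 + (4*K + √(2*K)) = -3 + (4*K + √2*√K) = -3 + 4*K + √2*√K)
G(V, z) = -3 + 4*z + √2*√z
q(O) = -9 + √(-3 + 5*O + √2*√O) (q(O) = -9 + √(O + (-3 + 4*O + √2*√O)) = -9 + √(-3 + 5*O + √2*√O))
q(b(-2))² = (-9 + √(-3 + 5*(-28) + √2*√(-28)))² = (-9 + √(-3 - 140 + √2*(2*I*√7)))² = (-9 + √(-3 - 140 + 2*I*√14))² = (-9 + √(-143 + 2*I*√14))²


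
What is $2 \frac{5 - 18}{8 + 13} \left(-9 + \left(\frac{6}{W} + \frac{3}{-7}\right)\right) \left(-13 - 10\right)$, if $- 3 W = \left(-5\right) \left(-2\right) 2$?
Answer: $- \frac{72059}{245} \approx -294.12$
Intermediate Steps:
$W = - \frac{20}{3}$ ($W = - \frac{\left(-5\right) \left(-2\right) 2}{3} = - \frac{10 \cdot 2}{3} = \left(- \frac{1}{3}\right) 20 = - \frac{20}{3} \approx -6.6667$)
$2 \frac{5 - 18}{8 + 13} \left(-9 + \left(\frac{6}{W} + \frac{3}{-7}\right)\right) \left(-13 - 10\right) = 2 \frac{5 - 18}{8 + 13} \left(-9 + \left(\frac{6}{- \frac{20}{3}} + \frac{3}{-7}\right)\right) \left(-13 - 10\right) = 2 \left(- \frac{13}{21}\right) \left(-9 + \left(6 \left(- \frac{3}{20}\right) + 3 \left(- \frac{1}{7}\right)\right)\right) \left(-23\right) = 2 \left(\left(-13\right) \frac{1}{21}\right) \left(-9 - \frac{93}{70}\right) \left(-23\right) = 2 \left(- \frac{13}{21}\right) \left(-9 - \frac{93}{70}\right) \left(-23\right) = - \frac{26 \left(\left(- \frac{723}{70}\right) \left(-23\right)\right)}{21} = \left(- \frac{26}{21}\right) \frac{16629}{70} = - \frac{72059}{245}$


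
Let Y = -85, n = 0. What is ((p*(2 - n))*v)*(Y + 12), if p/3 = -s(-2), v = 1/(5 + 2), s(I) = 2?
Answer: 876/7 ≈ 125.14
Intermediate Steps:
v = ⅐ (v = 1/7 = ⅐ ≈ 0.14286)
p = -6 (p = 3*(-1*2) = 3*(-2) = -6)
((p*(2 - n))*v)*(Y + 12) = (-6*(2 - 1*0)*(⅐))*(-85 + 12) = (-6*(2 + 0)*(⅐))*(-73) = (-6*2*(⅐))*(-73) = -12*⅐*(-73) = -12/7*(-73) = 876/7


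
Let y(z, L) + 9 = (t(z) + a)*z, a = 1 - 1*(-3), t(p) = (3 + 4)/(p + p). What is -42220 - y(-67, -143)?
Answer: -83893/2 ≈ -41947.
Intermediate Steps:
t(p) = 7/(2*p) (t(p) = 7/((2*p)) = 7*(1/(2*p)) = 7/(2*p))
a = 4 (a = 1 + 3 = 4)
y(z, L) = -9 + z*(4 + 7/(2*z)) (y(z, L) = -9 + (7/(2*z) + 4)*z = -9 + (4 + 7/(2*z))*z = -9 + z*(4 + 7/(2*z)))
-42220 - y(-67, -143) = -42220 - (-11/2 + 4*(-67)) = -42220 - (-11/2 - 268) = -42220 - 1*(-547/2) = -42220 + 547/2 = -83893/2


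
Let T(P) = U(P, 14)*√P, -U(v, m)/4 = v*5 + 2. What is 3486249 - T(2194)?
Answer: 3486249 + 43888*√2194 ≈ 5.5420e+6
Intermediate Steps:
U(v, m) = -8 - 20*v (U(v, m) = -4*(v*5 + 2) = -4*(5*v + 2) = -4*(2 + 5*v) = -8 - 20*v)
T(P) = √P*(-8 - 20*P) (T(P) = (-8 - 20*P)*√P = √P*(-8 - 20*P))
3486249 - T(2194) = 3486249 - √2194*(-8 - 20*2194) = 3486249 - √2194*(-8 - 43880) = 3486249 - √2194*(-43888) = 3486249 - (-43888)*√2194 = 3486249 + 43888*√2194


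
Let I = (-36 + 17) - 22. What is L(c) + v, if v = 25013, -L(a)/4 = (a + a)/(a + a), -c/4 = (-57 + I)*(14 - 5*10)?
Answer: 25009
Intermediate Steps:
I = -41 (I = -19 - 22 = -41)
c = -14112 (c = -4*(-57 - 41)*(14 - 5*10) = -(-392)*(14 - 50) = -(-392)*(-36) = -4*3528 = -14112)
L(a) = -4 (L(a) = -4*(a + a)/(a + a) = -4*2*a/(2*a) = -4*2*a*1/(2*a) = -4*1 = -4)
L(c) + v = -4 + 25013 = 25009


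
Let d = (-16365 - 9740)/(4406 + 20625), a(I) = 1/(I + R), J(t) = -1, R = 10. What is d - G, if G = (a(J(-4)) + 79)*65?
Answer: -1158669625/225279 ≈ -5143.3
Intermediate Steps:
a(I) = 1/(10 + I) (a(I) = 1/(I + 10) = 1/(10 + I))
d = -26105/25031 ≈ -1.0429
G = 46280/9 (G = (1/(10 - 1) + 79)*65 = (1/9 + 79)*65 = (712/9)*65 = 46280/9 ≈ 5142.2)
d - G = -26105/25031 - 1*46280/9 = -26105/25031 - 46280/9 = -1158669625/225279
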